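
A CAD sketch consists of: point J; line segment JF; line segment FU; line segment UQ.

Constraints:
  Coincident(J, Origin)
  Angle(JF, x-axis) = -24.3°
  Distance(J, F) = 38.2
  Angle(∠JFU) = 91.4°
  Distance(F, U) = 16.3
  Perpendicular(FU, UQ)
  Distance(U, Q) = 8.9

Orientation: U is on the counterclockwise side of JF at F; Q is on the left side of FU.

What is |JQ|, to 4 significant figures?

33.98

J is at the origin; JF runs at -24.3° with length 38.2, so F = 38.2·(cos -24.3°, sin -24.3°) = (34.82, -15.72). ∠JFU = 91.4°, so FU runs at -24.3° + (180° − 91.4°) = 64.30° from the x-axis; with |FU| = 16.3, U = F + 16.3·(cos 64.30°, sin 64.30°) = (41.88, -1.032). The perpendicularity gives UQ at right angles to FU; with |UQ| = 8.9 on the left of FU, Q = U + 8.9·(-0.9011, 0.4337) = (33.86, 2.827). Then |JQ| = |Q − J| = 33.98.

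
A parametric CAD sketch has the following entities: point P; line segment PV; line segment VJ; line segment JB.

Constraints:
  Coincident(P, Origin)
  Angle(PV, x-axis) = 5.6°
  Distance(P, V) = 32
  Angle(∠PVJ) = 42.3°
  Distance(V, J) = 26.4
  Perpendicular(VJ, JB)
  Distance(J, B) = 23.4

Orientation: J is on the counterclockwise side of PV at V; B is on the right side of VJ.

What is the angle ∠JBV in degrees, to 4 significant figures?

48.45°

P is at the origin; PV runs at 5.6° with length 32.0, so V = 32.0·(cos 5.6°, sin 5.6°) = (31.85, 3.123). ∠PVJ = 42.3°, so VJ runs at 5.6° + (180° − 42.3°) = 143.3° from the x-axis; with |VJ| = 26.4, J = V + 26.4·(cos 143.3°, sin 143.3°) = (10.68, 18.90). VJ ⟂ JB; with |JB| = 23.4 on the right of VJ, B = J + 23.4·(0.5976, 0.8018) = (24.66, 37.66). Then cos ∠JBV = BJ·BV / (|BJ||BV|), giving 48.45°.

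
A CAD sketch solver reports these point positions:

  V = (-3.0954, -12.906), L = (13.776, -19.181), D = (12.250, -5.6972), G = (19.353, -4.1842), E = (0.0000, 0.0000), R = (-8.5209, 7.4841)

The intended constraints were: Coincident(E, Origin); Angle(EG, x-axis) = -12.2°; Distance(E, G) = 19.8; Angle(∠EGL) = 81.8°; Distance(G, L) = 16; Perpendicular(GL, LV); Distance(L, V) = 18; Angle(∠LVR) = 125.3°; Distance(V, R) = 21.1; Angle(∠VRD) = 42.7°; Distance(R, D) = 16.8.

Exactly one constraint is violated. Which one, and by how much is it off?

Distance(R, D) = 16.8 — off by 7.80.

E = (0.00, 0.00) ✓; EG at -12.20° ✓; |EG| = 19.80 ✓; ∠EGL = 81.80° ✓; |GL| = 16.00 ✓; ∠(GL, LV) = 90.00° ✓; |LV| = 18.00 ✓; ∠LVR = 125.3° ✓; |VR| = 21.10 ✓; ∠VRD = 42.70° ✓; |RD| = 24.60 ✗.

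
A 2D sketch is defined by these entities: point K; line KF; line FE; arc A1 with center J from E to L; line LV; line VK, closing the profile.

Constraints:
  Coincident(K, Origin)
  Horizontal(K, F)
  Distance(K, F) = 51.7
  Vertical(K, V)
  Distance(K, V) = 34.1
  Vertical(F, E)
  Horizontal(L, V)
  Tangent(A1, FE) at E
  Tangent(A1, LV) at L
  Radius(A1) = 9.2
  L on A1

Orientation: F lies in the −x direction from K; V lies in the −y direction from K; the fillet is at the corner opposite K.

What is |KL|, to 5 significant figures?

54.489

The virtual corner opposite K is at (-51.700, -34.100). A1 meets FE tangentially, so JE is at right angles to FE and A1 meets LV tangentially, so JL is at right angles to LV, with radius 9.2, so the center J sits 9.2 in from both sides at J = (-42.500, -24.900). That places the tangent points at E = (-51.700, -24.900) on FE and L = (-42.500, -34.100) on LV. Then |KL| = |L − K| = 54.489.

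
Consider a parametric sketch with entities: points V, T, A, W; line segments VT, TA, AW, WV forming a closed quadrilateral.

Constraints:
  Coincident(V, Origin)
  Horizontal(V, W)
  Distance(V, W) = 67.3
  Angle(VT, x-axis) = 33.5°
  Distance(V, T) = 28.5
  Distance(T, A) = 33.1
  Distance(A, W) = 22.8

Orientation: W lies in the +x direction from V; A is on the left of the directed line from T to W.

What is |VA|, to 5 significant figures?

60.044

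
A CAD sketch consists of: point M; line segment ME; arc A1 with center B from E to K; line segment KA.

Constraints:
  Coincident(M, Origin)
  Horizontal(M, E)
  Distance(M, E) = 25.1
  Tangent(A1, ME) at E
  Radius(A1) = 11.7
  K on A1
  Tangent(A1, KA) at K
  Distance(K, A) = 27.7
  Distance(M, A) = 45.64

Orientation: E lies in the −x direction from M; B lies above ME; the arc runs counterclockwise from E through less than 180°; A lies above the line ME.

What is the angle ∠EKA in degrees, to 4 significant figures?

128.9°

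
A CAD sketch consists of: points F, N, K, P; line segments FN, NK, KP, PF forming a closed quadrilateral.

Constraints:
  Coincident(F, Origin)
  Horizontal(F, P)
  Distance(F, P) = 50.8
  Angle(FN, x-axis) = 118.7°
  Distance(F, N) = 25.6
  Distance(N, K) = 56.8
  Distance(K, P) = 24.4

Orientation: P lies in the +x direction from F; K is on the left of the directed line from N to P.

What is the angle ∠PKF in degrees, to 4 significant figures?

77.06°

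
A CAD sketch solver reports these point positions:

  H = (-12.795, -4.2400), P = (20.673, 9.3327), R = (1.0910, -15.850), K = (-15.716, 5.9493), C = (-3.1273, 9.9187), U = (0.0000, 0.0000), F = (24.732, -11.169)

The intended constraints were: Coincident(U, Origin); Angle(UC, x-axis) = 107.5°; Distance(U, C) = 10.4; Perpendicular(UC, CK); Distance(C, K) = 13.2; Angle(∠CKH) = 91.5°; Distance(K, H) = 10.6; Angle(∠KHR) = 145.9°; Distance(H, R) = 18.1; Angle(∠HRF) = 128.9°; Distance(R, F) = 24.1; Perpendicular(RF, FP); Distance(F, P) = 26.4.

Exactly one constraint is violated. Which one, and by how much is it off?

Distance(F, P) = 26.4 — off by 5.50.

U = (0.00, 0.00) ✓; UC at 107.5° ✓; |UC| = 10.40 ✓; ∠(UC, CK) = 90.00° ✓; |CK| = 13.20 ✓; ∠CKH = 91.50° ✓; |KH| = 10.60 ✓; ∠KHR = 145.9° ✓; |HR| = 18.10 ✓; ∠HRF = 128.9° ✓; |RF| = 24.10 ✓; ∠(RF, FP) = 90.00° ✓; |FP| = 20.90 ✗.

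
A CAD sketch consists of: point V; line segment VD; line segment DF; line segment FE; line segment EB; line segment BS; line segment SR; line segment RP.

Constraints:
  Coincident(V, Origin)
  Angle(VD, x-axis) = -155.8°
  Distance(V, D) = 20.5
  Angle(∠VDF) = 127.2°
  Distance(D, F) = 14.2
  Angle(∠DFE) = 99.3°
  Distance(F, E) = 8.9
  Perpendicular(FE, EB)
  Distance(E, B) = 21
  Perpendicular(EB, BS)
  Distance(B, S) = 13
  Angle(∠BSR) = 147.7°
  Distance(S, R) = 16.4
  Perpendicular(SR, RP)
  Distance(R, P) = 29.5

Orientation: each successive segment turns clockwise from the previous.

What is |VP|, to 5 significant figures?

43.881

V is at the origin; VD runs at -155.8° with length 20.5, so D = (-18.698, -8.4034). ∠VDF = 127.2° gives DF at 151.40° from the x-axis; with |DF| = 14.2, F = (-31.166, -1.6060). ∠DFE = 99.3° gives FE at 70.700° from the x-axis; with |FE| = 8.9, E = (-28.224, 6.7938). FE is perpendicular to EB, so EB runs at -19.300°; with |EB| = 21.0, B = (-8.4044, -0.14697). The perpendicularity gives BS at right angles to EB, so BS runs at -109.30°; with |BS| = 13.0, S = (-12.701, -12.416). ∠BSR = 147.7° gives SR at -141.60° from the x-axis; with |SR| = 16.4, R = (-25.554, -22.603). SR ⟂ RP, so RP runs at 128.40°; with |RP| = 29.5, P = (-43.878, 0.51575). Then |VP| = |P − V| = 43.881.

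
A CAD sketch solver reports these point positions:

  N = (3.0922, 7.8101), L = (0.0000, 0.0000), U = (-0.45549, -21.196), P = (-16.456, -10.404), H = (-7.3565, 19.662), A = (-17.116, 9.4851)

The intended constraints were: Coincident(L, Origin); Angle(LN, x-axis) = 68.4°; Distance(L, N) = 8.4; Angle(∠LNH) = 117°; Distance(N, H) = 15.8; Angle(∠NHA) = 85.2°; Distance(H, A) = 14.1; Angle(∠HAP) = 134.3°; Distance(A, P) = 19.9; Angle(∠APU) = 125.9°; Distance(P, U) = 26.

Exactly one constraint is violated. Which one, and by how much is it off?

Distance(P, U) = 26 — off by 6.70.

L = (0.00, 0.00) ✓; LN at 68.40° ✓; |LN| = 8.400 ✓; ∠LNH = 117.0° ✓; |NH| = 15.80 ✓; ∠NHA = 85.20° ✓; |HA| = 14.10 ✓; ∠HAP = 134.3° ✓; |AP| = 19.90 ✓; ∠APU = 125.9° ✓; |PU| = 19.30 ✗.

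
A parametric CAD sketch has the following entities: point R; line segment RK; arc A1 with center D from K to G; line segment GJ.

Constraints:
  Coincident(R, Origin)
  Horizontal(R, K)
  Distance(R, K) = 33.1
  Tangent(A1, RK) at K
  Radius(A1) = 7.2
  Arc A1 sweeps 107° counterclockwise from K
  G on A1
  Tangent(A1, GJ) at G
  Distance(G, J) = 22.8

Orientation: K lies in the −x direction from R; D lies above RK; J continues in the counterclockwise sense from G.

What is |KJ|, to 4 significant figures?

31.11

R is at the origin; R and K share the same y with |RK| = 33.1 and K on the −x side, so K = (-33.10, 0.000). Since A1 is tangent to RK there, DK ⟂ RK, so D = K + (0, 7.2) = (-33.10, 7.200). On A1, K sits at bearing -90° from D; a 107° counterclockwise sweep puts G at bearing 17°, so G = D + 7.2·(cos 17°, sin 17°) = (-26.21, 9.305). Since A1 is tangent to GJ there, DG ⟂ GJ, so GJ runs along (−sin 17°, cos 17°); with |GJ| = 22.8, J = (-32.88, 31.11). Then |KJ| = |J − K| = 31.11.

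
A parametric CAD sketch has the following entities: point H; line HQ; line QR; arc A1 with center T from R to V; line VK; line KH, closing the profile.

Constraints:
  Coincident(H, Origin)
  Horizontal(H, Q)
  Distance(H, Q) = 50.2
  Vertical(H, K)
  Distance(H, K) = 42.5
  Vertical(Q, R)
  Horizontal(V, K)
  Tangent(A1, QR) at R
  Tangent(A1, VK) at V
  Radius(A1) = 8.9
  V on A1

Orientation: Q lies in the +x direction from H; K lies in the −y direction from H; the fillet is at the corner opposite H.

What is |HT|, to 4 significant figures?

53.24

H is at the origin; HQ is horizontal with |HQ| = 50.2 and Q on the +x side, so Q = (50.20, 0.000). HK is vertical with |HK| = 42.5 and K on the −y side, so K = (0.000, -42.50). The virtual corner opposite H is at (50.20, -42.50). Since A1 is tangent to QR there, TR ⟂ QR and tangency of A1 to VK means the radius TV is perpendicular to VK, with radius 8.9, so the center T sits 8.9 in from both sides at T = (41.30, -33.60). Then |HT| = |T − H| = 53.24.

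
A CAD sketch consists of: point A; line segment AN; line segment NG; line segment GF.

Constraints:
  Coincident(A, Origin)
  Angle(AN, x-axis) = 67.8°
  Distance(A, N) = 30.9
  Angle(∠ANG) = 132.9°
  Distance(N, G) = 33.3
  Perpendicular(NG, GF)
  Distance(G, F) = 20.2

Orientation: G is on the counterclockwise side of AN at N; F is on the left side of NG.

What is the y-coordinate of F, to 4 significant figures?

50.31

A is at the origin; AN runs at 67.8° with length 30.9, so N = 30.9·(cos 67.8°, sin 67.8°) = (11.68, 28.61). ∠ANG = 132.9°, so NG runs at 67.8° + (180° − 132.9°) = 114.9° from the x-axis; with |NG| = 33.3, G = N + 33.3·(cos 114.9°, sin 114.9°) = (-2.345, 58.81). NG is perpendicular to GF; with |GF| = 20.2 on the left of NG, F = G + 20.2·(-0.9070, -0.4210) = (-20.67, 50.31). So F.y = 50.31.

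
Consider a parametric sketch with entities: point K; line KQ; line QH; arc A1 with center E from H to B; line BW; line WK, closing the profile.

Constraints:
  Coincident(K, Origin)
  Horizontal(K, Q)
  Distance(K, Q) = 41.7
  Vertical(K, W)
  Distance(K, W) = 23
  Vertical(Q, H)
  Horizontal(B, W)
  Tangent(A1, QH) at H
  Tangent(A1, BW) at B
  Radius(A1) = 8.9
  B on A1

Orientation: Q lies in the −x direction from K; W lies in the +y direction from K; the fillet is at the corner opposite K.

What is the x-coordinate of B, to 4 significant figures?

-32.80

K is at the origin; K and Q share the same y with |KQ| = 41.7 and Q on the −x side, so Q = (-41.70, 0.000). KW is vertical with |KW| = 23.0 and W on the +y side, so W = (0.000, 23.00). The virtual corner opposite K is at (-41.70, 23.00). The tangent condition forces EH to be normal to QH and since A1 is tangent to BW there, EB ⟂ BW, with radius 8.9, so the center E sits 8.9 in from both sides at E = (-32.80, 14.10). That places the tangent points at H = (-41.70, 14.10) on QH and B = (-32.80, 23.00) on BW. So B.x = -32.80.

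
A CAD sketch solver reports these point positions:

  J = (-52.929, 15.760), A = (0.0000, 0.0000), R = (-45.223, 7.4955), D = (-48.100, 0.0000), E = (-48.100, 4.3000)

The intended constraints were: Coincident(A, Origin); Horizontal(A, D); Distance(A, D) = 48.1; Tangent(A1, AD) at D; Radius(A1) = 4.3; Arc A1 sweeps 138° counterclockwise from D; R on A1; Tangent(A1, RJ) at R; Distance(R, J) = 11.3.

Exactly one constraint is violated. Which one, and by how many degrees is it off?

Tangent(A1, RJ) at R — off by 5.01°.

A = (0.00, 0.00) ✓; A.y = 0.00, D.y = 0.00 ✓; |AD| = 48.10 ✓; ∠(ED, DA) = 90.00° ✓; |ED| = 4.300 ✓; bearing(E→R) − bearing(E→D) = 138.0° ✓; |ER| = 4.300 ✓; ∠(ER, RJ) = 95.01° ✗; |RJ| = 11.30 ✓.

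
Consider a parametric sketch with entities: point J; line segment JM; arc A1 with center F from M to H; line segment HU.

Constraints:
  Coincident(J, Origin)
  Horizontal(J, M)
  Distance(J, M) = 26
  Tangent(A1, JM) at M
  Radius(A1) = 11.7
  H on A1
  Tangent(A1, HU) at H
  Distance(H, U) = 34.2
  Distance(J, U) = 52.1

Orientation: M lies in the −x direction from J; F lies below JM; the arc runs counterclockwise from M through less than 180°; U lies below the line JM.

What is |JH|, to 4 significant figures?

40.21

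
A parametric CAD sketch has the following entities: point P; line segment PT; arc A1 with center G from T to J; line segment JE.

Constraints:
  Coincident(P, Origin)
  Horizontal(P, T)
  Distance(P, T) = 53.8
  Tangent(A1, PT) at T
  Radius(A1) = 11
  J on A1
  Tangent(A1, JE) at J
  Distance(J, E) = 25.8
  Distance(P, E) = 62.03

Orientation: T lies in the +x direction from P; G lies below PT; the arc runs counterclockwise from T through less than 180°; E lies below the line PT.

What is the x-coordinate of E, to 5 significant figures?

48.589

P is at the origin; PT is horizontal with |PT| = 53.8 and T on the +x side, so T = (53.800, 0.0000). Tangency of A1 to PT means the radius GT is perpendicular to PT, so G = T + (0, -11) = (53.800, -11.000). Since GJ ⟂ JE (tangency), |GE| = √(11.0² + 25.8²) = 28.047 regardless of where J sits on A1. So E lies on both circle(P, 62.03) and circle(G, 28.047); the below-PT intersection is E = (48.589, -38.559). J is the foot of the tangent from E: J = (43.056, -13.359).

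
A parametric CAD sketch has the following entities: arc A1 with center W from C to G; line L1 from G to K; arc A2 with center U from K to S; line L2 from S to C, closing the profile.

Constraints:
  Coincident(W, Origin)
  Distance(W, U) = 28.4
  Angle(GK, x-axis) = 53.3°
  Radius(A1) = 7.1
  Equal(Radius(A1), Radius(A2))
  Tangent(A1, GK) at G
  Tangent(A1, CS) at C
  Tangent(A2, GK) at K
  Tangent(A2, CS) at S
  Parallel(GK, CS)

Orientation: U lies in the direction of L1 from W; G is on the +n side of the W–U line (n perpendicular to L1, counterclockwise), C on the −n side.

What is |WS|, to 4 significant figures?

29.27

Tangency of A1 to both parallel lines with radius 7.1 puts G and C at W ± 7.1·n: G = (-5.693, 4.243), C = (5.693, -4.243). Equal radii place K and S the same way about U: K = U + 7.1·n = (11.28, 27.01), S = U − 7.1·n = (22.67, 18.53). Then |WS| = |S − W| = 29.27.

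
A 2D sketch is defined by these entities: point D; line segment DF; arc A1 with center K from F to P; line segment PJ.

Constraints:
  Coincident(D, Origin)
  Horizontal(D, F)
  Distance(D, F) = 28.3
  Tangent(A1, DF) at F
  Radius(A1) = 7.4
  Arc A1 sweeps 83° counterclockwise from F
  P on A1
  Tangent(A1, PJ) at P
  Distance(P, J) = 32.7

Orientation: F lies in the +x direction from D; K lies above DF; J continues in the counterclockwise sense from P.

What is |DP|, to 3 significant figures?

36.2

D is at the origin; D and F share the same y with |DF| = 28.3 and F on the +x side, so F = (28.3, 0.00). A1 meets DF tangentially, so KF is at right angles to DF, so K = F + (0, 7.4) = (28.3, 7.40). On A1, F sits at bearing -90° from K; an 83° counterclockwise sweep puts P at bearing -7°, so P = K + 7.4·(cos -7°, sin -7°) = (35.6, 6.50). Then |DP| = |P − D| = 36.2.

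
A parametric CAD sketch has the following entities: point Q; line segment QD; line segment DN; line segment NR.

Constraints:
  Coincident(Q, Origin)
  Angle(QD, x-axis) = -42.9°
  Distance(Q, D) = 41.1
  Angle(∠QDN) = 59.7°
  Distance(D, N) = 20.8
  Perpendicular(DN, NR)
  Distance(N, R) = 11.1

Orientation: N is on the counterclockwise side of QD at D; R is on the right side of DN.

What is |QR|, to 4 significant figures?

46.59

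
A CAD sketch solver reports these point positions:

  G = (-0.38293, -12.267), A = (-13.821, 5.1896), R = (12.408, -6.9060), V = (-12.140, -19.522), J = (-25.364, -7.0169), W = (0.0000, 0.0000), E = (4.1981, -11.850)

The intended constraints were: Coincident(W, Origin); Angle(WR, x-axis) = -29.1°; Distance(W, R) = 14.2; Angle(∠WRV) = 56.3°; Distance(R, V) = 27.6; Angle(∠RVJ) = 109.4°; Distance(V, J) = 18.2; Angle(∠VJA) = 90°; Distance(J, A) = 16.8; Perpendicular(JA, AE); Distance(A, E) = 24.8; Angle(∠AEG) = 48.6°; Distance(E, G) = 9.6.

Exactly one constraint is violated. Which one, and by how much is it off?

Distance(E, G) = 9.6 — off by 5.00.

W = (0.00, 0.00) ✓; WR at -29.10° ✓; |WR| = 14.20 ✓; ∠WRV = 56.30° ✓; |RV| = 27.60 ✓; ∠RVJ = 109.4° ✓; |VJ| = 18.20 ✓; ∠VJA = 90.00° ✓; |JA| = 16.80 ✓; ∠(JA, AE) = 90.00° ✓; |AE| = 24.80 ✓; ∠AEG = 48.60° ✓; |EG| = 4.600 ✗.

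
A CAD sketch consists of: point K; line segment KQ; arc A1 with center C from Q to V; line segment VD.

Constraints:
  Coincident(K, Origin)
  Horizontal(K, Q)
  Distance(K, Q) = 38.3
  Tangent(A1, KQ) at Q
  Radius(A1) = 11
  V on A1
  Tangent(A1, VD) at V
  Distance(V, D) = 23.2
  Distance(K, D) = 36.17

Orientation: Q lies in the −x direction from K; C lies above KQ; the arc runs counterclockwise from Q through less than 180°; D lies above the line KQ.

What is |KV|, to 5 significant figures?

28.857

K is at the origin; KQ is horizontal with |KQ| = 38.3 and Q on the −x side, so Q = (-38.300, 0.0000). Since A1 is tangent to KQ there, CQ ⟂ KQ, so C = Q + (0, 11) = (-38.300, 11.000). Since CV ⟂ VD (tangency), |CD| = √(11.0² + 23.2²) = 25.676 regardless of where V sits on A1. So D lies on both circle(K, 36.17) and circle(C, 25.676); the above-KQ intersection is D = (-20.680, 29.675). V is the foot of the tangent from D: V = (-27.836, 7.6067).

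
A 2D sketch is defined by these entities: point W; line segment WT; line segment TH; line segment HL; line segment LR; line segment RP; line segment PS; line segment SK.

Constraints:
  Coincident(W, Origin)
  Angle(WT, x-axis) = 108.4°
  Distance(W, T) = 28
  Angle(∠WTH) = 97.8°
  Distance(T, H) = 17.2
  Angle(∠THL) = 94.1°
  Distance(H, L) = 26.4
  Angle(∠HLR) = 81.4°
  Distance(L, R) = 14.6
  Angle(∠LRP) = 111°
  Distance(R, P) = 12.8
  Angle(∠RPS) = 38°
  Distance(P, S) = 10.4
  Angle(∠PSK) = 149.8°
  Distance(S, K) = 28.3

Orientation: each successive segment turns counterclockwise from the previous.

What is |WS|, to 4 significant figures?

15.83

W is at the origin; WT runs at 108.4° with length 28.0, so T = (-8.838, 26.57). ∠WTH = 97.8° gives TH at -169.4° from the x-axis; with |TH| = 17.2, H = (-25.74, 23.40). ∠THL = 94.1° gives HL at -83.50° from the x-axis; with |HL| = 26.4, L = (-22.76, -2.826). ∠HLR = 81.4° gives LR at 15.10° from the x-axis; with |LR| = 14.6, R = (-8.660, 0.9776). ∠LRP = 111.0° gives RP at 84.10° from the x-axis; with |RP| = 12.8, P = (-7.344, 13.71). ∠RPS = 38.0° gives PS at -133.9° from the x-axis; with |PS| = 10.4, S = (-14.56, 6.216). Then |WS| = |S − W| = 15.83.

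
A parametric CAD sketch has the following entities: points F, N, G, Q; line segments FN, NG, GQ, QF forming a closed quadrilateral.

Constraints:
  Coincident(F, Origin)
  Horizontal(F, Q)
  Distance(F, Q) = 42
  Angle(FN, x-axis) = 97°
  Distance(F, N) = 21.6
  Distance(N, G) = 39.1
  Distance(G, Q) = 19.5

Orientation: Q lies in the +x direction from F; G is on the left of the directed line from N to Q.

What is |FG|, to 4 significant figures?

40.88

Checks: |NG| = 39.10 ✓; |GQ| = 19.50 ✓.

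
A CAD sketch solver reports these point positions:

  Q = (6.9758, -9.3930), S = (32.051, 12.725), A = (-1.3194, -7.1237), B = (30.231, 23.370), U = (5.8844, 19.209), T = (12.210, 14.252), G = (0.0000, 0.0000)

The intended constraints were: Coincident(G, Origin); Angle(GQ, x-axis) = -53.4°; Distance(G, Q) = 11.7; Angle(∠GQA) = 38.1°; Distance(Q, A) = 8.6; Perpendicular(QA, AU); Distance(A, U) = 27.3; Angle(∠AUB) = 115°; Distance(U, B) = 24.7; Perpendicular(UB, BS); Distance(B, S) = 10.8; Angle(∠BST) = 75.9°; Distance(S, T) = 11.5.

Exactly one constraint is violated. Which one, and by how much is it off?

Distance(S, T) = 11.5 — off by 8.40.

G = (0.00, 0.00) ✓; GQ at -53.40° ✓; |GQ| = 11.70 ✓; ∠GQA = 38.10° ✓; |QA| = 8.600 ✓; ∠(QA, AU) = 90.00° ✓; |AU| = 27.30 ✓; ∠AUB = 115.0° ✓; |UB| = 24.70 ✓; ∠(UB, BS) = 90.00° ✓; |BS| = 10.80 ✓; ∠BST = 75.90° ✓; |ST| = 19.90 ✗.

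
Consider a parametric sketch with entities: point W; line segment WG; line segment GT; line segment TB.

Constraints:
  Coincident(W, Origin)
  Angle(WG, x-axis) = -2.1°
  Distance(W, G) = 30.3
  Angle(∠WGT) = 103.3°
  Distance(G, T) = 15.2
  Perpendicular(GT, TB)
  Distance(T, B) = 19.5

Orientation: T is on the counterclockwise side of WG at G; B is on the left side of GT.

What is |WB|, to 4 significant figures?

24.32

W is at the origin; WG runs at -2.1° with length 30.3, so G = 30.3·(cos -2.1°, sin -2.1°) = (30.28, -1.110). ∠WGT = 103.3°, so GT runs at -2.1° + (180° − 103.3°) = 74.60° from the x-axis; with |GT| = 15.2, T = G + 15.2·(cos 74.60°, sin 74.60°) = (34.32, 13.54). GT ⟂ TB; with |TB| = 19.5 on the left of GT, B = T + 19.5·(-0.9641, 0.2656) = (15.52, 18.72). Then |WB| = |B − W| = 24.32.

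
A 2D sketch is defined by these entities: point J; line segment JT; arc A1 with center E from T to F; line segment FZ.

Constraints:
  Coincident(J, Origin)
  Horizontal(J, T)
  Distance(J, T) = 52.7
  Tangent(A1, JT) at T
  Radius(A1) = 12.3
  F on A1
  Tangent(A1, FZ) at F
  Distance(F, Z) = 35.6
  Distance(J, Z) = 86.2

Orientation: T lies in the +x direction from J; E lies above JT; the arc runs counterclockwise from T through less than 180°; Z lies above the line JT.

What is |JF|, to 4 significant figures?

65.05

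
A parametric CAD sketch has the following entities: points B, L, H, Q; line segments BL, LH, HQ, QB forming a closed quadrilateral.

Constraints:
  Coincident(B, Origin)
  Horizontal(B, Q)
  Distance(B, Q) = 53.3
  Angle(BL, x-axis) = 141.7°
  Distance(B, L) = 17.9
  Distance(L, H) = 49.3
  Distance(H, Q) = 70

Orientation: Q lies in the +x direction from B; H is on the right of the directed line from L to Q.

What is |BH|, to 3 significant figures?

38.0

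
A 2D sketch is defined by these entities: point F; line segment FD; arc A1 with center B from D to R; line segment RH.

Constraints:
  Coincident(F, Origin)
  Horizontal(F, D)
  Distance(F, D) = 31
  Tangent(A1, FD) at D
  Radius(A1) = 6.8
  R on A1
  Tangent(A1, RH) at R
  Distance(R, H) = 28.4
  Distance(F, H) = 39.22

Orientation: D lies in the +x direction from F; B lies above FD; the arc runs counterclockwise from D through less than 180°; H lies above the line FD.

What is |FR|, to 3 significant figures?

38.1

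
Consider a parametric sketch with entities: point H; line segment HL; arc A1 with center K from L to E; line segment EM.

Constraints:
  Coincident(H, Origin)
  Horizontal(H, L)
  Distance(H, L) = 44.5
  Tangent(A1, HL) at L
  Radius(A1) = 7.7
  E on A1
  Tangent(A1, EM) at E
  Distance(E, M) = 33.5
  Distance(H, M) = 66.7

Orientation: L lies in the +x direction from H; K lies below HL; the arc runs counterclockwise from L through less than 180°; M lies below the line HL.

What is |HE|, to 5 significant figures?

39.216

H is at the origin; H and L share the same y with |HL| = 44.5 and L on the +x side, so L = (44.500, 0.0000). A1 meets HL tangentially, so KL is at right angles to HL, so K = L + (0, -7.7) = (44.500, -7.7000). Since KE ⟂ EM (tangency), |KM| = √(7.7² + 33.5²) = 34.374 regardless of where E sits on A1. So M lies on both circle(H, 66.7) and circle(K, 34.374); the below-HL intersection is M = (52.512, -41.127). E is the foot of the tangent from M: E = (37.604, -11.126).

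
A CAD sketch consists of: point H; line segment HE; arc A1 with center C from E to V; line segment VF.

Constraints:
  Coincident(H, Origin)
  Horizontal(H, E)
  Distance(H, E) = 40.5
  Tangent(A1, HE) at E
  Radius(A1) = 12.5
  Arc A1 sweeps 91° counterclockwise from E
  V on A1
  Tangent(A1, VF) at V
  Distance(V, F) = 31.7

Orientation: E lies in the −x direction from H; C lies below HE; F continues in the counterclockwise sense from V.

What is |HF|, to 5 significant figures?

68.724

H is at the origin; HE is horizontal with |HE| = 40.5 and E on the −x side, so E = (-40.500, 0.0000). A1 meets HE tangentially, so CE is at right angles to HE, so C = E + (0, -12.5) = (-40.500, -12.500). On A1, E sits at bearing 90° from C; a 91° counterclockwise sweep puts V at bearing 181°, so V = C + 12.5·(cos 181°, sin 181°) = (-52.998, -12.718). Since A1 is tangent to VF there, CV ⟂ VF, so VF runs along (−sin 181°, cos 181°); with |VF| = 31.7, F = (-52.445, -44.413). Then |HF| = |F − H| = 68.724.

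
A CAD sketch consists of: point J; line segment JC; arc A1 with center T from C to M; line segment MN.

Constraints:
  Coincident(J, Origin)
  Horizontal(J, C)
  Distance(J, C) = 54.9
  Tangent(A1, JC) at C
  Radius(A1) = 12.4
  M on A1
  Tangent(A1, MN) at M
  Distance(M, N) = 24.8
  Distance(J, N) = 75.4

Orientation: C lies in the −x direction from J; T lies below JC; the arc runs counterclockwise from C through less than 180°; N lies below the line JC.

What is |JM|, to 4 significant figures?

68.60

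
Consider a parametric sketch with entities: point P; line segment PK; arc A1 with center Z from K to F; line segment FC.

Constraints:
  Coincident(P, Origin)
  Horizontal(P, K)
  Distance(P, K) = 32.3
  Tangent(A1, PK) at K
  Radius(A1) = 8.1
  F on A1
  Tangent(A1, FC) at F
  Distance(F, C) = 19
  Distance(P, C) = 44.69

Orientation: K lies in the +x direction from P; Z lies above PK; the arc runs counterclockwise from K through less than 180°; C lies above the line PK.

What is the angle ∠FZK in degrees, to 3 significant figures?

108°

P is at the origin; P and K share the same y with |PK| = 32.3 and K on the +x side, so K = (32.3, 0.00). Since A1 is tangent to PK there, ZK ⟂ PK, so Z = K + (0, 8.1) = (32.3, 8.10). Since ZF ⟂ FC (tangency), |ZC| = √(8.1² + 19.0²) = 20.7 regardless of where F sits on A1. So C lies on both circle(P, 44.69) and circle(Z, 20.7); the above-PK intersection is C = (34.3, 28.7). F is the foot of the tangent from C: F = (40.0, 10.5).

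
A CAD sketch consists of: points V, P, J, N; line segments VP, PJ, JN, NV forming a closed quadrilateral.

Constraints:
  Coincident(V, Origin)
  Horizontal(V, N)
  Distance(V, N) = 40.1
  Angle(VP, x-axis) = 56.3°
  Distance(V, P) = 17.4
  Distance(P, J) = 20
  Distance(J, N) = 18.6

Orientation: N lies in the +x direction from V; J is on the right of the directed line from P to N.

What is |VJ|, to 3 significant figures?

21.6

V is at the origin; V and N share the same y with |VN| = 40.1 and N in +x, so N = (40.1, 0). VP runs at 56.3° with |VP| = 17.4, so P = (9.65, 14.5). J is determined by |PJ| = 20.0 and |JN| = 18.6 together: it lies at the intersection of circle(P, 20.0) and circle(N, 18.6). With |PN| = 33.7, the foot of the radical line on PN is 17.7 from P and the perpendicular offset is √(20.0² − 17.7²) = 9.39. Taking the right-of-PN solution: J = (21.6, -1.59).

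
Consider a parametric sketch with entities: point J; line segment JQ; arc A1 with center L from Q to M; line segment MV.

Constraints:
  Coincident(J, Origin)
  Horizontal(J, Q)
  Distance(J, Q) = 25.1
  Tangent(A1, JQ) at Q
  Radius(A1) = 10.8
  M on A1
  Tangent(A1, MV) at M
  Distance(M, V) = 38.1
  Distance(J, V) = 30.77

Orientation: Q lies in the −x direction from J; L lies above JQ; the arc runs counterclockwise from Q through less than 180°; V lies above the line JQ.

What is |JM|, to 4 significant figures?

17.93

J is at the origin; JQ is horizontal with |JQ| = 25.1 and Q on the −x side, so Q = (-25.10, 0.000). A1 meets JQ tangentially, so LQ is at right angles to JQ, so L = Q + (0, 10.8) = (-25.10, 10.80). Since LM ⟂ MV (tangency), |LV| = √(10.8² + 38.1²) = 39.60 regardless of where M sits on A1. So V lies on both circle(J, 30.77) and circle(L, 39.60); the above-JQ intersection is V = (10.02, 29.09). M is the foot of the tangent from V: M = (-17.69, 2.945).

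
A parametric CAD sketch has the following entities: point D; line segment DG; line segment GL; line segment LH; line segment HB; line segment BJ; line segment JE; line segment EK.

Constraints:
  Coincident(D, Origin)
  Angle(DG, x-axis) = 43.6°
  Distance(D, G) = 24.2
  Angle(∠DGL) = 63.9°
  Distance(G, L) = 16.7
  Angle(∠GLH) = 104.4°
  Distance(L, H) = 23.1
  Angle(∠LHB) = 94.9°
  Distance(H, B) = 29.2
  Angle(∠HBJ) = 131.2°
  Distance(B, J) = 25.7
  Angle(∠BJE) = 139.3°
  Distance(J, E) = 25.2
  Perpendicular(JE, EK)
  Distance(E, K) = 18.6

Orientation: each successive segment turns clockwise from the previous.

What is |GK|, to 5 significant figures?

21.358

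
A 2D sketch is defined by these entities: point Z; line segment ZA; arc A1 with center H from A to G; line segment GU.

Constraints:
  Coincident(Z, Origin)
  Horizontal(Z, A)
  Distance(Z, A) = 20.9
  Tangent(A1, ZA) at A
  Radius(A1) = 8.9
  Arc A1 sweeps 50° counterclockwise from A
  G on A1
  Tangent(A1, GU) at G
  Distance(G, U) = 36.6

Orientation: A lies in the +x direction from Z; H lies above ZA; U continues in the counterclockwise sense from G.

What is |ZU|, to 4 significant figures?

60.00

On A1, A sits at bearing -90° from H; a 50° counterclockwise sweep puts G at bearing -40°, so G = H + 8.9·(cos -40°, sin -40°) = (27.72, 3.179). Tangency of A1 to GU means the radius HG is perpendicular to GU, so GU runs along (−sin -40°, cos -40°); with |GU| = 36.6, U = (51.24, 31.22). Then |ZU| = |U − Z| = 60.00.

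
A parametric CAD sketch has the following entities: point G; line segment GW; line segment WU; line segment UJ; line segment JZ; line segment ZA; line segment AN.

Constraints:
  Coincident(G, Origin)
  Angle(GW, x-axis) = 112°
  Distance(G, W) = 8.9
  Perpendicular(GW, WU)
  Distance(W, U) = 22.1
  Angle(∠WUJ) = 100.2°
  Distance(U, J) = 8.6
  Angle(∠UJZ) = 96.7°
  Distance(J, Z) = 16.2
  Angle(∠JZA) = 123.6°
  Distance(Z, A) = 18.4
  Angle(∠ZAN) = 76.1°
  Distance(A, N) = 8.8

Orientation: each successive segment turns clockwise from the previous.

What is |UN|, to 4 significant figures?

21.45

G is at the origin; GW runs at 112.0° with length 8.9, so W = (-3.334, 8.252). GW ⟂ WU, so WU runs at 22.00°; with |WU| = 22.1, U = (17.16, 16.53). ∠WUJ = 100.2° gives UJ at -57.80° from the x-axis; with |UJ| = 8.6, J = (21.74, 9.253). ∠UJZ = 96.7° gives JZ at -141.1° from the x-axis; with |JZ| = 16.2, Z = (9.132, -0.9195). ∠JZA = 123.6° gives ZA at 162.5° from the x-axis; with |ZA| = 18.4, A = (-8.416, 4.613). ∠ZAN = 76.1° gives AN at 58.60° from the x-axis; with |AN| = 8.8, N = (-3.832, 12.12). Then |UN| = |N − U| = 21.45.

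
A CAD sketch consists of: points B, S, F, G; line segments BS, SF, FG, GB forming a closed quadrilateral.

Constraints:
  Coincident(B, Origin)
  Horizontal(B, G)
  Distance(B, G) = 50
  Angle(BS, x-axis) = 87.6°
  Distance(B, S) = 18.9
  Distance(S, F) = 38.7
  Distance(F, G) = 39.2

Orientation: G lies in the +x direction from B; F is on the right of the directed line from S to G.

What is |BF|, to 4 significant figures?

22.68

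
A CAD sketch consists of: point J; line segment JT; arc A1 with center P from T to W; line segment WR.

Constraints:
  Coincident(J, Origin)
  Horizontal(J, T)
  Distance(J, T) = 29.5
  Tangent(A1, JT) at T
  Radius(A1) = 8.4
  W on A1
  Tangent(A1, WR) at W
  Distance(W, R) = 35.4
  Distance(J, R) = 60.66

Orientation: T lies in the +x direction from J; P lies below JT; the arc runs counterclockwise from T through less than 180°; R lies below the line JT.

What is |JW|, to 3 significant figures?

26.4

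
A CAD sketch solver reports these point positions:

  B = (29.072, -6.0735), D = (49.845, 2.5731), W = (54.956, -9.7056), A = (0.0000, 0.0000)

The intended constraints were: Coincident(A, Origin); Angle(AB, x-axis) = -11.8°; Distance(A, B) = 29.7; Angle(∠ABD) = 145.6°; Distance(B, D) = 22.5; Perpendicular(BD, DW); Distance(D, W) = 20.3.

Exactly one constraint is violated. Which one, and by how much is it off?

Distance(D, W) = 20.3 — off by 7.00.

A = (0.00, 0.00) ✓; AB at -11.80° ✓; |AB| = 29.70 ✓; ∠ABD = 145.6° ✓; |BD| = 22.50 ✓; ∠(BD, DW) = 90.00° ✓; |DW| = 13.30 ✗.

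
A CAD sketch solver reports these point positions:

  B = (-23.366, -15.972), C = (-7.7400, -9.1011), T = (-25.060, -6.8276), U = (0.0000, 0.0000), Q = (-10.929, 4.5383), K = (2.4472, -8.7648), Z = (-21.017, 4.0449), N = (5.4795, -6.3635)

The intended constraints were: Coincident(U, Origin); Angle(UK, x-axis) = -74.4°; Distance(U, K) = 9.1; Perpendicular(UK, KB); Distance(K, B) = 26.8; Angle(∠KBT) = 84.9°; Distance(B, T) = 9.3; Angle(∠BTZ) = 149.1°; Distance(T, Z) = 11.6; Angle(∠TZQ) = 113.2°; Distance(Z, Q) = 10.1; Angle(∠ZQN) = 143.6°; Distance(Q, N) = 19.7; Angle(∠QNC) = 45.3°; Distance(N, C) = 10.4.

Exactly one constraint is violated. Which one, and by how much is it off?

Distance(N, C) = 10.4 — off by 3.10.

U = (0.00, 0.00) ✓; UK at -74.40° ✓; |UK| = 9.100 ✓; ∠(UK, KB) = 90.00° ✓; |KB| = 26.80 ✓; ∠KBT = 84.90° ✓; |BT| = 9.300 ✓; ∠BTZ = 149.1° ✓; |TZ| = 11.60 ✓; ∠TZQ = 113.2° ✓; |ZQ| = 10.10 ✓; ∠ZQN = 143.6° ✓; |QN| = 19.70 ✓; ∠QNC = 45.30° ✓; |NC| = 13.50 ✗.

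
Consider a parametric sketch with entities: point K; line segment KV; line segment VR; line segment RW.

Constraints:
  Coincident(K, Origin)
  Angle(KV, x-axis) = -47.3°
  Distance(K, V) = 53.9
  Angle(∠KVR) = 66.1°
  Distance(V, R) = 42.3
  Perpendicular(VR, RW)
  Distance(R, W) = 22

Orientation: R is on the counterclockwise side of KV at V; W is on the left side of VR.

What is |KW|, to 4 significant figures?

34.10

∠KVR = 66.1°, so VR runs at -47.3° + (180° − 66.1°) = 66.60° from the x-axis; with |VR| = 42.3, R = V + 42.3·(cos 66.60°, sin 66.60°) = (53.35, -0.7909). VR ⟂ RW; with |RW| = 22.0 on the left of VR, W = R + 22.0·(-0.9178, 0.3971) = (33.16, 7.946). Then |KW| = |W − K| = 34.10.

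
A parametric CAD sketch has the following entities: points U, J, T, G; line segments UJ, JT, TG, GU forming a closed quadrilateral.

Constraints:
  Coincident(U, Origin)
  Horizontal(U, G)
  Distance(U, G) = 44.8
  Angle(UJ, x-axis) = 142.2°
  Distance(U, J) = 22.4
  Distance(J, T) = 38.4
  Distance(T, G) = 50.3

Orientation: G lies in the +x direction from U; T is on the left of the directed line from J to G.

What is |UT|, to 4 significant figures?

39.94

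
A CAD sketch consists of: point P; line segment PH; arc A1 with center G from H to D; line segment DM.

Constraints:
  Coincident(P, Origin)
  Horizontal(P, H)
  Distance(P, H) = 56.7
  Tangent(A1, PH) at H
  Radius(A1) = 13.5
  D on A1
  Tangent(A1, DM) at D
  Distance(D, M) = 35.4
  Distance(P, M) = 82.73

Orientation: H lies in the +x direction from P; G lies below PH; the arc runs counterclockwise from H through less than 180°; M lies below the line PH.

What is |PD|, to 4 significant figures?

50.26

P is at the origin; P and H share the same y with |PH| = 56.7 and H on the +x side, so H = (56.70, 0.000). Tangency of A1 to PH means the radius GH is perpendicular to PH, so G = H + (0, -13.5) = (56.70, -13.50). Since GD ⟂ DM (tangency), |GM| = √(13.5² + 35.4²) = 37.89 regardless of where D sits on A1. So M lies on both circle(P, 82.73) and circle(G, 37.89); the below-PH intersection is M = (65.68, -50.31). D is the foot of the tangent from M: D = (45.58, -21.16).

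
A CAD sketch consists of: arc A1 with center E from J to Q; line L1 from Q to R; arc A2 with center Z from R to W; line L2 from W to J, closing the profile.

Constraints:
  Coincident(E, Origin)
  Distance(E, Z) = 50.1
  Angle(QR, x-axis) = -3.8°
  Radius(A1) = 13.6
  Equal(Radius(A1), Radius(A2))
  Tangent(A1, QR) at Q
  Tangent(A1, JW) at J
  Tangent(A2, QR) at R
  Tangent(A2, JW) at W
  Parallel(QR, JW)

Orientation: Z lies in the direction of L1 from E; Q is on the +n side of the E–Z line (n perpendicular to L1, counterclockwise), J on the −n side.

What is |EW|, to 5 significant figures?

51.913

The slot axis is L1's direction at -3.8°, so u = (cos -3.8°, sin -3.8°) = (0.99780, -0.066274) and n = (−sin -3.8°, cos -3.8°) = (0.066274, 0.99780). E is at the origin and Z lies 50.1 along u from E, so Z = 50.1·u = (49.990, -3.3203). Tangency of A1 to both parallel lines with radius 13.6 puts Q and J at E ± 13.6·n: Q = (0.90133, 13.570), J = (-0.90133, -13.570). Equal radii place R and W the same way about Z: R = Z + 13.6·n = (50.891, 10.250), W = Z − 13.6·n = (49.089, -16.890). Then |EW| = |W − E| = 51.913.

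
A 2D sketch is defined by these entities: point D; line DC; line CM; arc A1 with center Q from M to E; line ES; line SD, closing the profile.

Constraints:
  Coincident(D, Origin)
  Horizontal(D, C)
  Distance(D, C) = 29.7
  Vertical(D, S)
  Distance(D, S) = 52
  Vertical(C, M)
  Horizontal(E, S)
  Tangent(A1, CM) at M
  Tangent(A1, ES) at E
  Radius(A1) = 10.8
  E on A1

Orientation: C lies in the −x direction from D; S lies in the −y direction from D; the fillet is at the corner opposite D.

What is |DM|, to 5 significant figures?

50.789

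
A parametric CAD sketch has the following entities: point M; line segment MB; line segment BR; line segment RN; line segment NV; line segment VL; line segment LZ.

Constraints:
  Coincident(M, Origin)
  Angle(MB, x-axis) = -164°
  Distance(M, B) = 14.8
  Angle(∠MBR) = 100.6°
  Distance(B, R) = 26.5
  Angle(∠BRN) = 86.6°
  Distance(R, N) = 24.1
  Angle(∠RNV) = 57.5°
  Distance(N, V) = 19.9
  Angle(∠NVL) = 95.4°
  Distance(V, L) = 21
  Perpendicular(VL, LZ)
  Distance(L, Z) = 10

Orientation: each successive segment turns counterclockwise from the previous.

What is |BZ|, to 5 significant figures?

28.233

∠NVL = 95.4° gives VL at -144.10° from the x-axis; with |VL| = 21.0, L = (-18.061, -24.139). The perpendicularity gives LZ at right angles to VL, so LZ runs at -54.100°; with |LZ| = 10.0, Z = (-12.198, -32.239). Then |BZ| = |Z − B| = 28.233.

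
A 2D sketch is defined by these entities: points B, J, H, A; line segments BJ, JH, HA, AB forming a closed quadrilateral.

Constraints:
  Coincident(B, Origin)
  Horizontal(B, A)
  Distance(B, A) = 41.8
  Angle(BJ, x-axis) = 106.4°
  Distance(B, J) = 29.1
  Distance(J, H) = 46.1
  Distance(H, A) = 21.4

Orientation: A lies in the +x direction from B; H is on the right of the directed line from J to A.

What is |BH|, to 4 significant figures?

22.82

Checks: B.y = 0.00, A.y = 0.00 ✓; |JH| = 46.10 ✓; |HA| = 21.40 ✓.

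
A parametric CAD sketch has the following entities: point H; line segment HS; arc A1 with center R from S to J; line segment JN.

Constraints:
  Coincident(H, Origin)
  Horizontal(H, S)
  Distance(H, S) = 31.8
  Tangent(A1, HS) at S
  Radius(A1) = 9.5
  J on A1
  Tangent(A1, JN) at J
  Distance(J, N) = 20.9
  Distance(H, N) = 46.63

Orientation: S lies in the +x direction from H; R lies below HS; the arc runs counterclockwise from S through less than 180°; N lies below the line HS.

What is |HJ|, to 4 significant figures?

27.37

H is at the origin; HS is horizontal with |HS| = 31.8 and S on the +x side, so S = (31.80, 0.000). The tangent condition forces RS to be normal to HS, so R = S + (0, -9.5) = (31.80, -9.500). Since RJ ⟂ JN (tangency), |RN| = √(9.5² + 20.9²) = 22.96 regardless of where J sits on A1. So N lies on both circle(H, 46.63) and circle(R, 22.96); the below-HS intersection is N = (33.54, -32.39). J is the foot of the tangent from N: J = (23.47, -14.08).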